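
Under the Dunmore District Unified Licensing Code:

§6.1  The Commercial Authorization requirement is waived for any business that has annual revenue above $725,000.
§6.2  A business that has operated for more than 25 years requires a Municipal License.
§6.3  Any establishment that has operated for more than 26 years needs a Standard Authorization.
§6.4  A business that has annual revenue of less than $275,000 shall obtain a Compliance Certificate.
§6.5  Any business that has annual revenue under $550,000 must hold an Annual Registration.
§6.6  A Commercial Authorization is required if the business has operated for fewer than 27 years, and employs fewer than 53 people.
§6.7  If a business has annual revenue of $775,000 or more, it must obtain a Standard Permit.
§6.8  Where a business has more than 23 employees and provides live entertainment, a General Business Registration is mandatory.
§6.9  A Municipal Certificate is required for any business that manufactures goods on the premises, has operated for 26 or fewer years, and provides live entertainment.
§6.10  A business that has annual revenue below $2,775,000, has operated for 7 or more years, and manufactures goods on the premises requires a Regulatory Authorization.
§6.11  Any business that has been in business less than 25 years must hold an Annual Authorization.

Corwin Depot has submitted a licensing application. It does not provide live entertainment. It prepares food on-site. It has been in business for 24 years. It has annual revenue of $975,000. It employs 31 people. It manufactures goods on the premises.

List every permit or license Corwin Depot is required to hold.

§6.1 revenue $975,000 > $725,000 → exempt from Commercial Authorization.
§6.2 years in business 24 ≤ 25 → Municipal License not required.
§6.3 years in business 24 ≤ 26 → Standard Authorization not required.
§6.4 revenue $975,000 ≥ $275,000 → Compliance Certificate not required.
§6.5 revenue $975,000 ≥ $550,000 → Annual Registration not required.
§6.6 years in business 24 < 27; employees 31 < 53 → Commercial Authorization required.
§6.7 revenue $975,000 ≥ $775,000 → Standard Permit required.
§6.8 employees 31 > 23; does not provide live entertainment → General Business Registration not required.
§6.9 manufactures goods on the premises; years in business 24 ≤ 26; does not provide live entertainment → Municipal Certificate not required.
§6.10 revenue $975,000 < $2,775,000; years in business 24 ≥ 7; manufactures goods on the premises → Regulatory Authorization required.
§6.11 years in business 24 < 25 → Annual Authorization required.

Annual Authorization, Regulatory Authorization, Standard Permit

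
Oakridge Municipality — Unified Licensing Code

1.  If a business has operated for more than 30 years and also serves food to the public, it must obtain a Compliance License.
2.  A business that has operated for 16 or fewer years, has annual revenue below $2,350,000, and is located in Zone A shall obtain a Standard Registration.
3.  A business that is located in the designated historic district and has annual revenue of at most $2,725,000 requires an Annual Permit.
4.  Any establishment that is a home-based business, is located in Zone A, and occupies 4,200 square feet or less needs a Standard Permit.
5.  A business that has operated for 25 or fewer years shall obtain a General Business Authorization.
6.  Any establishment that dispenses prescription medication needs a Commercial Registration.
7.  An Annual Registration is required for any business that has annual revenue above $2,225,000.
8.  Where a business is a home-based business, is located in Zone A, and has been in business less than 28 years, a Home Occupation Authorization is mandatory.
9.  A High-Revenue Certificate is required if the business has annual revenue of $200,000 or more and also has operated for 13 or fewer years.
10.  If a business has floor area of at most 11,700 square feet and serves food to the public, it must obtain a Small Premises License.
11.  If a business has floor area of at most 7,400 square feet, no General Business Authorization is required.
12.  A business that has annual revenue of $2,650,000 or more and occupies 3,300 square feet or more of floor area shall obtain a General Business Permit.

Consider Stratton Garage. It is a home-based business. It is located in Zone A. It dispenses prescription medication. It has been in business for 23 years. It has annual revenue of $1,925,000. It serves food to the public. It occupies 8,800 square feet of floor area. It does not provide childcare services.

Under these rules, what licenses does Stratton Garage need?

Commercial Registration, General Business Authorization, Home Occupation Authorization, Small Premises License

1. years in business 23 ≤ 30; serves food to the public → Compliance License not required.
2. years in business 23 > 16; revenue $1,925,000 < $2,350,000; is located in Zone A → Standard Registration not required.
3. is located in Zone A (not: is located in the designated historic district); revenue $1,925,000 ≤ $2,725,000 → Annual Permit not required.
4. is a home-based business; is located in Zone A; floor area 8,800 square feet > 4,200 square feet → Standard Permit not required.
5. years in business 23 ≤ 25 → General Business Authorization required.
6. dispenses prescription medication → Commercial Registration required.
7. revenue $1,925,000 ≤ $2,225,000 → Annual Registration not required.
8. is a home-based business; is located in Zone A; years in business 23 < 28 → Home Occupation Authorization required.
9. revenue $1,925,000 ≥ $200,000; years in business 23 > 13 → High-Revenue Certificate not required.
10. floor area 8,800 square feet ≤ 11,700 square feet; serves food to the public → Small Premises License required.
11. floor area 8,800 square feet > 7,400 square feet → General Business Authorization exemption does not apply.
12. revenue $1,925,000 < $2,650,000; floor area 8,800 square feet ≥ 3,300 square feet → General Business Permit not required.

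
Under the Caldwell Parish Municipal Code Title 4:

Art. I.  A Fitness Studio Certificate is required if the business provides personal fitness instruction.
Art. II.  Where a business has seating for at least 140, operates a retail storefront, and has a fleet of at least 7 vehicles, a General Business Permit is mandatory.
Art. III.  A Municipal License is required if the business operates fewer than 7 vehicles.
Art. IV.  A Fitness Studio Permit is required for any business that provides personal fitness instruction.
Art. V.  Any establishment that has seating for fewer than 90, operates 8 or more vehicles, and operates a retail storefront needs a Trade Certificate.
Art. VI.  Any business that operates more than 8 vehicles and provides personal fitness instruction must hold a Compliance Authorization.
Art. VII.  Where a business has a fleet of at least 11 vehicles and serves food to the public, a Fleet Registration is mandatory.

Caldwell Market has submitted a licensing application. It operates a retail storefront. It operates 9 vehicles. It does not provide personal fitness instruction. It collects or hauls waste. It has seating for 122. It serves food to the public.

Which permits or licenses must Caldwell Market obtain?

Art. I. does not provide personal fitness instruction → Fitness Studio Certificate not required.
Art. II. seating 122 < 140; operates a retail storefront; vehicles 9 ≥ 7 → General Business Permit not required.
Art. III. vehicles 9 ≥ 7 → Municipal License not required.
Art. IV. does not provide personal fitness instruction → Fitness Studio Permit not required.
Art. V. seating 122 ≥ 90; vehicles 9 ≥ 8; operates a retail storefront → Trade Certificate not required.
Art. VI. vehicles 9 > 8; does not provide personal fitness instruction → Compliance Authorization not required.
Art. VII. vehicles 9 < 11; serves food to the public → Fleet Registration not required.

None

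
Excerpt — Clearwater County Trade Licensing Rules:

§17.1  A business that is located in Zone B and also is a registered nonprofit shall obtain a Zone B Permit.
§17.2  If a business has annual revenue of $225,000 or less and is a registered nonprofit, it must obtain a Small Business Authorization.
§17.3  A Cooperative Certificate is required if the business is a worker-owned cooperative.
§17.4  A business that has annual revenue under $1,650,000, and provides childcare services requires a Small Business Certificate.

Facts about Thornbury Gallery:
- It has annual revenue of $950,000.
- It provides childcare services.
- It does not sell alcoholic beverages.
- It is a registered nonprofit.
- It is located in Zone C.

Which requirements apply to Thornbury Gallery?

Small Business Certificate

§17.1 is located in Zone C (not: is located in Zone B); is a registered nonprofit → Zone B Permit not required.
§17.2 revenue $950,000 > $225,000; is a registered nonprofit → Small Business Authorization not required.
§17.3 is a registered nonprofit (not: is a worker-owned cooperative) → Cooperative Certificate not required.
§17.4 revenue $950,000 < $1,650,000; provides childcare services → Small Business Certificate required.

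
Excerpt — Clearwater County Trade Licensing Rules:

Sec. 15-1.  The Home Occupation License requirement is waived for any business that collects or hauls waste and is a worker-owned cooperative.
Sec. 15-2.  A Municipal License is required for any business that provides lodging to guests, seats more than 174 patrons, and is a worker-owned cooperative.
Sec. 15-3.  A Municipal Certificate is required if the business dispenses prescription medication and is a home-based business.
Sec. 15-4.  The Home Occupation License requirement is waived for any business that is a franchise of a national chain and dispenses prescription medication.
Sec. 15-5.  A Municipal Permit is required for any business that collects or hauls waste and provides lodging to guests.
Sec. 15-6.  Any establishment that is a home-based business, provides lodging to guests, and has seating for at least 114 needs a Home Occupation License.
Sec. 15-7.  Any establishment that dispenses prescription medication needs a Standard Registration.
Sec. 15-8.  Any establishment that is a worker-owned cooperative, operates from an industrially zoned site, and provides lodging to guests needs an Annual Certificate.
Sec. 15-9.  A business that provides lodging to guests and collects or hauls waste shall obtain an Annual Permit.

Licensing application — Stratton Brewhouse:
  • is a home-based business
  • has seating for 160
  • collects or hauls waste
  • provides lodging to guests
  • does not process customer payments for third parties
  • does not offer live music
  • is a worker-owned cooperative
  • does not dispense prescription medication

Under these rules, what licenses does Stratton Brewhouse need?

Annual Permit, Municipal Permit

Sec. 15-1. collects or hauls waste; is a worker-owned cooperative → exempt from Home Occupation License.
Sec. 15-2. provides lodging to guests; seating 160 ≤ 174; is a worker-owned cooperative → Municipal License not required.
Sec. 15-3. does not dispense prescription medication; is a home-based business → Municipal Certificate not required.
Sec. 15-4. is a worker-owned cooperative (not: is a franchise of a national chain); does not dispense prescription medication → Home Occupation License exemption does not apply.
Sec. 15-5. collects or hauls waste; provides lodging to guests → Municipal Permit required.
Sec. 15-6. is a home-based business; provides lodging to guests; seating 160 ≥ 114 → Home Occupation License required.
Sec. 15-7. does not dispense prescription medication → Standard Registration not required.
Sec. 15-8. is a worker-owned cooperative; is a home-based business (not: operates from an industrially zoned site); provides lodging to guests → Annual Certificate not required.
Sec. 15-9. provides lodging to guests; collects or hauls waste → Annual Permit required.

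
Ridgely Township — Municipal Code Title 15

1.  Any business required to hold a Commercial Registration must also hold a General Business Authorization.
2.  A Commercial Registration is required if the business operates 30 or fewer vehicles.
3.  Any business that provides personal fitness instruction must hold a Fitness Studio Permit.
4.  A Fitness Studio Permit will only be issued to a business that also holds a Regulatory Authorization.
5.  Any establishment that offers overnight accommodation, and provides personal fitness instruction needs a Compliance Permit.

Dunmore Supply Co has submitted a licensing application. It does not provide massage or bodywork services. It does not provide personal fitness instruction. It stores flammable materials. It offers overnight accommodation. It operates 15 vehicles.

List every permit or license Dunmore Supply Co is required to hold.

Commercial Registration, General Business Authorization

1. Commercial Registration is required → General Business Authorization also required.
2. vehicles 15 ≤ 30 → Commercial Registration required.
3. does not provide personal fitness instruction → Fitness Studio Permit not required.
4. Fitness Studio Permit is not required → no effect.
5. offers overnight accommodation; does not provide personal fitness instruction → Compliance Permit not required.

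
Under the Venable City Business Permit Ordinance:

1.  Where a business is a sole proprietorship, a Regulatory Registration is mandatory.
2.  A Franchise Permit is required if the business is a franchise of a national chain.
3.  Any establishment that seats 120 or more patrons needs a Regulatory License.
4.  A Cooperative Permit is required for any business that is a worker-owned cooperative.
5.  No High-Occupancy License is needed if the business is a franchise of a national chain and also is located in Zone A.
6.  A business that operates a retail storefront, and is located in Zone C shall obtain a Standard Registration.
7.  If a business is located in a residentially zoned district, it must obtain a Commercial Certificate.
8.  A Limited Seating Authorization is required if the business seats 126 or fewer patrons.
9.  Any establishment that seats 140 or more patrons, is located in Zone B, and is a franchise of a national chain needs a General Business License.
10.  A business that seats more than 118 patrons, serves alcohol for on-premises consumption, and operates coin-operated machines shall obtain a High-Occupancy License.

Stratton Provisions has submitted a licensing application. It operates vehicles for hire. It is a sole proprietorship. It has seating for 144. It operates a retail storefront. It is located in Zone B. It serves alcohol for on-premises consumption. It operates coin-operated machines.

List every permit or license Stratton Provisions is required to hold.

High-Occupancy License, Regulatory License, Regulatory Registration

1. is a sole proprietorship → Regulatory Registration required.
2. is a sole proprietorship (not: is a franchise of a national chain) → Franchise Permit not required.
3. seating 144 ≥ 120 → Regulatory License required.
4. is a sole proprietorship (not: is a worker-owned cooperative) → Cooperative Permit not required.
5. is a sole proprietorship (not: is a franchise of a national chain); is located in Zone B (not: is located in Zone A) → High-Occupancy License exemption does not apply.
6. operates a retail storefront; is located in Zone B (not: is located in Zone C) → Standard Registration not required.
7. is located in Zone B (not: is located in a residentially zoned district) → Commercial Certificate not required.
8. seating 144 > 126 → Limited Seating Authorization not required.
9. seating 144 ≥ 140; is located in Zone B; is a sole proprietorship (not: is a franchise of a national chain) → General Business License not required.
10. seating 144 > 118; serves alcohol for on-premises consumption; operates coin-operated machines → High-Occupancy License required.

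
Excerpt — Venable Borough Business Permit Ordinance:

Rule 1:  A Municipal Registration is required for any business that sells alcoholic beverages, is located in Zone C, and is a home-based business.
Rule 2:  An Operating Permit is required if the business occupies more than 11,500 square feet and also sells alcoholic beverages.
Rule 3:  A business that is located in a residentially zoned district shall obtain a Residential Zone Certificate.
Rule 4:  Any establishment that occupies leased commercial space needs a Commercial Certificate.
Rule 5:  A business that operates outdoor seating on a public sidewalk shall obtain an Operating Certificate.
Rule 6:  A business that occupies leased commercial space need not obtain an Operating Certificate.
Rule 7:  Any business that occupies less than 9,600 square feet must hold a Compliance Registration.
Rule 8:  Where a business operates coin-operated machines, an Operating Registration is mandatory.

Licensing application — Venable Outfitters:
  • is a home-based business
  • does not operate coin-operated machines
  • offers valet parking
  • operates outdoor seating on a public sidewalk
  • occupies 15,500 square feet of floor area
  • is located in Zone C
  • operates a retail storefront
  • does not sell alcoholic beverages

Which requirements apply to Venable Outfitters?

Rule 1: does not sell alcoholic beverages; is located in Zone C; is a home-based business → Municipal Registration not required.
Rule 2: floor area 15,500 square feet > 11,500 square feet; does not sell alcoholic beverages → Operating Permit not required.
Rule 3: is located in Zone C (not: is located in a residentially zoned district) → Residential Zone Certificate not required.
Rule 4: is a home-based business (not: occupies leased commercial space) → Commercial Certificate not required.
Rule 5: operates outdoor seating on a public sidewalk → Operating Certificate required.
Rule 6: is a home-based business (not: occupies leased commercial space) → Operating Certificate exemption does not apply.
Rule 7: floor area 15,500 square feet ≥ 9,600 square feet → Compliance Registration not required.
Rule 8: does not operate coin-operated machines → Operating Registration not required.

Operating Certificate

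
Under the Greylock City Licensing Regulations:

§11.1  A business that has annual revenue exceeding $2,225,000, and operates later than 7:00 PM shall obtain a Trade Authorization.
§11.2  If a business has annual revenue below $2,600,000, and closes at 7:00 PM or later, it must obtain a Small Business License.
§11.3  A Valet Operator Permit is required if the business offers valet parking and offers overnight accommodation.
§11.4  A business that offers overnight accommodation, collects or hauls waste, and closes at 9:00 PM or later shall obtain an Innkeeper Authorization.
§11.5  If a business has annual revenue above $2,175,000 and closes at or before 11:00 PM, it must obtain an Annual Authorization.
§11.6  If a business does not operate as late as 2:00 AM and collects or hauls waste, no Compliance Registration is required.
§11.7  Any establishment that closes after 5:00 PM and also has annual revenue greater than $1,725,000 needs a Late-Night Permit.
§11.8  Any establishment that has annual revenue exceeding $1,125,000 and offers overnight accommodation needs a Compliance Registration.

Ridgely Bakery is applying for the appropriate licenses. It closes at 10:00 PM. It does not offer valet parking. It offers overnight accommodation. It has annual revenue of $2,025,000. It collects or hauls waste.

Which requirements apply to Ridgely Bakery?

Innkeeper Authorization, Late-Night Permit, Small Business License

§11.1 revenue $2,025,000 ≤ $2,225,000; closes 10:00 PM, after 7:00 PM → Trade Authorization not required.
§11.2 revenue $2,025,000 < $2,600,000; closes 10:00 PM, after 7:00 PM → Small Business License required.
§11.3 does not offer valet parking; offers overnight accommodation → Valet Operator Permit not required.
§11.4 offers overnight accommodation; collects or hauls waste; closes 10:00 PM, after 9:00 PM → Innkeeper Authorization required.
§11.5 revenue $2,025,000 ≤ $2,175,000; closes 10:00 PM, at/before 11:00 PM → Annual Authorization not required.
§11.6 closes 10:00 PM, at/before 2:00 AM; collects or hauls waste → exempt from Compliance Registration.
§11.7 closes 10:00 PM, after 5:00 PM; revenue $2,025,000 > $1,725,000 → Late-Night Permit required.
§11.8 revenue $2,025,000 > $1,125,000; offers overnight accommodation → Compliance Registration required.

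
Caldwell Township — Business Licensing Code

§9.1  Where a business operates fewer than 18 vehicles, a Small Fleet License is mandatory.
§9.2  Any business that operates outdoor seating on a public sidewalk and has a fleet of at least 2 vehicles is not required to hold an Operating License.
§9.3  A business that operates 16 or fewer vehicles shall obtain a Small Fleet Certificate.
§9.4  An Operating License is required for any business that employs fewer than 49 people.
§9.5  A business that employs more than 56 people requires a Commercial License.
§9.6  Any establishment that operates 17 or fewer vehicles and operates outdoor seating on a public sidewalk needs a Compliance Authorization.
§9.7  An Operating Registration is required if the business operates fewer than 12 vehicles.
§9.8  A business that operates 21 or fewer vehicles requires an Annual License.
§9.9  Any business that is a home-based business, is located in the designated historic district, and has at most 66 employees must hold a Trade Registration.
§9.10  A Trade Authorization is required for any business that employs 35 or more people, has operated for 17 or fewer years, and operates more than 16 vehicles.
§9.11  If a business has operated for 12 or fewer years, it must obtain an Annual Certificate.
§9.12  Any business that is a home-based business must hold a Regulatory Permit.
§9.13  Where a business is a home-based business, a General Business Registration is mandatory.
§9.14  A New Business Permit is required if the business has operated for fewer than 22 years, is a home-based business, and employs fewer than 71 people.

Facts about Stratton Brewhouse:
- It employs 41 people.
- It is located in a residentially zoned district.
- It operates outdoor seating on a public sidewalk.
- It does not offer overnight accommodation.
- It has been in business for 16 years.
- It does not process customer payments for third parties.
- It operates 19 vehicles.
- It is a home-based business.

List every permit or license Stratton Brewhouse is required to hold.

Annual License, General Business Registration, New Business Permit, Regulatory Permit, Trade Authorization

§9.1 vehicles 19 ≥ 18 → Small Fleet License not required.
§9.2 operates outdoor seating on a public sidewalk; vehicles 19 ≥ 2 → exempt from Operating License.
§9.3 vehicles 19 > 16 → Small Fleet Certificate not required.
§9.4 employees 41 < 49 → Operating License required.
§9.5 employees 41 ≤ 56 → Commercial License not required.
§9.6 vehicles 19 > 17; operates outdoor seating on a public sidewalk → Compliance Authorization not required.
§9.7 vehicles 19 ≥ 12 → Operating Registration not required.
§9.8 vehicles 19 ≤ 21 → Annual License required.
§9.9 is a home-based business; is located in a residentially zoned district (not: is located in the designated historic district); employees 41 ≤ 66 → Trade Registration not required.
§9.10 employees 41 ≥ 35; years in business 16 ≤ 17; vehicles 19 > 16 → Trade Authorization required.
§9.11 years in business 16 > 12 → Annual Certificate not required.
§9.12 is a home-based business → Regulatory Permit required.
§9.13 is a home-based business → General Business Registration required.
§9.14 years in business 16 < 22; is a home-based business; employees 41 < 71 → New Business Permit required.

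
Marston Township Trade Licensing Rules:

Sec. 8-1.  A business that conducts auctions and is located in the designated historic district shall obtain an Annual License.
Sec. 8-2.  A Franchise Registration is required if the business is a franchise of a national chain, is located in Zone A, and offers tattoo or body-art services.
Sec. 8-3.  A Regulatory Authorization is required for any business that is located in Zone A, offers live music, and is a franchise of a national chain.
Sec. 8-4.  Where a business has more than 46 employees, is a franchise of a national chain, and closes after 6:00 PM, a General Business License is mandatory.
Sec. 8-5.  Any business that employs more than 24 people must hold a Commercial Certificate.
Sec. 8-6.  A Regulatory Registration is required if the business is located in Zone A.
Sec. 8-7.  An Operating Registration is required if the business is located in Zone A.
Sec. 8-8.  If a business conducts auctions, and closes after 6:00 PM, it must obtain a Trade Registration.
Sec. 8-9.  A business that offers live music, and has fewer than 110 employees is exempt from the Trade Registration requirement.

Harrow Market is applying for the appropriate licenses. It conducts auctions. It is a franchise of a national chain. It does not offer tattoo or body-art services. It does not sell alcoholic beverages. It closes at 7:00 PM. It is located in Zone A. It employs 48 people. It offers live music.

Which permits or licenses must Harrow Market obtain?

Sec. 8-1. conducts auctions; is located in Zone A (not: is located in the designated historic district) → Annual License not required.
Sec. 8-2. is a franchise of a national chain; is located in Zone A; does not offer tattoo or body-art services → Franchise Registration not required.
Sec. 8-3. is located in Zone A; offers live music; is a franchise of a national chain → Regulatory Authorization required.
Sec. 8-4. employees 48 > 46; is a franchise of a national chain; closes 7:00 PM, after 6:00 PM → General Business License required.
Sec. 8-5. employees 48 > 24 → Commercial Certificate required.
Sec. 8-6. is located in Zone A → Regulatory Registration required.
Sec. 8-7. is located in Zone A → Operating Registration required.
Sec. 8-8. conducts auctions; closes 7:00 PM, after 6:00 PM → Trade Registration required.
Sec. 8-9. offers live music; employees 48 < 110 → exempt from Trade Registration.

Commercial Certificate, General Business License, Operating Registration, Regulatory Authorization, Regulatory Registration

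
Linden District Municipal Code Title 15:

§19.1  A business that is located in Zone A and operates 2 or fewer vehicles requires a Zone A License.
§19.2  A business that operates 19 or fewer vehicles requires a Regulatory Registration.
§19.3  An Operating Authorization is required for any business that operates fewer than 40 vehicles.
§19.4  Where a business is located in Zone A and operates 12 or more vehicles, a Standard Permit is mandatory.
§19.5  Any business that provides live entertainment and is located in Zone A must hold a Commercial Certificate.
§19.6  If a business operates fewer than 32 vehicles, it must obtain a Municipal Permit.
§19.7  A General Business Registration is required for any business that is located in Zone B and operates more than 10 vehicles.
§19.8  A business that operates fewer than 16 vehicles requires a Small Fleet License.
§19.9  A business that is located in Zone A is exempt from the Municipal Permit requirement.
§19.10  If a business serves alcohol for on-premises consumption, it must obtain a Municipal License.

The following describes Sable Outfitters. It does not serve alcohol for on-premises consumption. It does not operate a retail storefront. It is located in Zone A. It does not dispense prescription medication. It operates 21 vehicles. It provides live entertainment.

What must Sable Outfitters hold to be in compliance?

Commercial Certificate, Operating Authorization, Standard Permit

§19.1 is located in Zone A; vehicles 21 > 2 → Zone A License not required.
§19.2 vehicles 21 > 19 → Regulatory Registration not required.
§19.3 vehicles 21 < 40 → Operating Authorization required.
§19.4 is located in Zone A; vehicles 21 ≥ 12 → Standard Permit required.
§19.5 provides live entertainment; is located in Zone A → Commercial Certificate required.
§19.6 vehicles 21 < 32 → Municipal Permit required.
§19.7 is located in Zone A (not: is located in Zone B); vehicles 21 > 10 → General Business Registration not required.
§19.8 vehicles 21 ≥ 16 → Small Fleet License not required.
§19.9 is located in Zone A → exempt from Municipal Permit.
§19.10 does not serve alcohol for on-premises consumption → Municipal License not required.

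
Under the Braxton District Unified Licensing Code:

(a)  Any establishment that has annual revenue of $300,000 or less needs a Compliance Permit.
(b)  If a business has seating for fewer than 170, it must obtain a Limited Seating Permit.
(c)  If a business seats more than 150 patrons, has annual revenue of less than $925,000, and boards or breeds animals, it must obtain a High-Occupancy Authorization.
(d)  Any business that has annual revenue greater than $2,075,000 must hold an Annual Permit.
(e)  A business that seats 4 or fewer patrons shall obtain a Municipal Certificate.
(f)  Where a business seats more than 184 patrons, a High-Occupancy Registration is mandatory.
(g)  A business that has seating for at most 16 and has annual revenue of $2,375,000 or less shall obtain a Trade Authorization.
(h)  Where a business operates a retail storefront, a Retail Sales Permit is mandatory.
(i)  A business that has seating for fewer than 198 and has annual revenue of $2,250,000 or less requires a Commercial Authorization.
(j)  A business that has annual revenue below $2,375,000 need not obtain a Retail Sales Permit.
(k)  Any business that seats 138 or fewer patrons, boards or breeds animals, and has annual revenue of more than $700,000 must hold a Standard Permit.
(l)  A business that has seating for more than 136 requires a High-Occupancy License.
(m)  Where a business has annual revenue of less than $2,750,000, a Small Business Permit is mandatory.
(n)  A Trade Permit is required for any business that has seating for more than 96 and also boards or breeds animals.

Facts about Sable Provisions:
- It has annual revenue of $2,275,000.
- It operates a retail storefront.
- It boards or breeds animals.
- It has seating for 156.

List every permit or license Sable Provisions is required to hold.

(a) revenue $2,275,000 > $300,000 → Compliance Permit not required.
(b) seating 156 < 170 → Limited Seating Permit required.
(c) seating 156 > 150; revenue $2,275,000 ≥ $925,000; boards or breeds animals → High-Occupancy Authorization not required.
(d) revenue $2,275,000 > $2,075,000 → Annual Permit required.
(e) seating 156 > 4 → Municipal Certificate not required.
(f) seating 156 ≤ 184 → High-Occupancy Registration not required.
(g) seating 156 > 16; revenue $2,275,000 ≤ $2,375,000 → Trade Authorization not required.
(h) operates a retail storefront → Retail Sales Permit required.
(i) seating 156 < 198; revenue $2,275,000 > $2,250,000 → Commercial Authorization not required.
(j) revenue $2,275,000 < $2,375,000 → exempt from Retail Sales Permit.
(k) seating 156 > 138; boards or breeds animals; revenue $2,275,000 > $700,000 → Standard Permit not required.
(l) seating 156 > 136 → High-Occupancy License required.
(m) revenue $2,275,000 < $2,750,000 → Small Business Permit required.
(n) seating 156 > 96; boards or breeds animals → Trade Permit required.

Annual Permit, High-Occupancy License, Limited Seating Permit, Small Business Permit, Trade Permit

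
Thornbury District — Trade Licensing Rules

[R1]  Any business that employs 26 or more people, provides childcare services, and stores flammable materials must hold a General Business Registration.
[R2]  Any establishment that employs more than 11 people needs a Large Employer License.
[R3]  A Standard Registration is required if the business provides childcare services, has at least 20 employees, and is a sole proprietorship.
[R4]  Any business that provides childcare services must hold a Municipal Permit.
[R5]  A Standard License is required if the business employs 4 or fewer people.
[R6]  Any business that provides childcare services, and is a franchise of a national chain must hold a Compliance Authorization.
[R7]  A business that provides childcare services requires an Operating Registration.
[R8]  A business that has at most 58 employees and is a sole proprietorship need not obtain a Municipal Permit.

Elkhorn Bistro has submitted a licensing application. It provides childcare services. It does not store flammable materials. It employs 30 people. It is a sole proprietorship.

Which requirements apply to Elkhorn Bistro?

Large Employer License, Operating Registration, Standard Registration

[R1] employees 30 ≥ 26; provides childcare services; does not store flammable materials → General Business Registration not required.
[R2] employees 30 > 11 → Large Employer License required.
[R3] provides childcare services; employees 30 ≥ 20; is a sole proprietorship → Standard Registration required.
[R4] provides childcare services → Municipal Permit required.
[R5] employees 30 > 4 → Standard License not required.
[R6] provides childcare services; is a sole proprietorship (not: is a franchise of a national chain) → Compliance Authorization not required.
[R7] provides childcare services → Operating Registration required.
[R8] employees 30 ≤ 58; is a sole proprietorship → exempt from Municipal Permit.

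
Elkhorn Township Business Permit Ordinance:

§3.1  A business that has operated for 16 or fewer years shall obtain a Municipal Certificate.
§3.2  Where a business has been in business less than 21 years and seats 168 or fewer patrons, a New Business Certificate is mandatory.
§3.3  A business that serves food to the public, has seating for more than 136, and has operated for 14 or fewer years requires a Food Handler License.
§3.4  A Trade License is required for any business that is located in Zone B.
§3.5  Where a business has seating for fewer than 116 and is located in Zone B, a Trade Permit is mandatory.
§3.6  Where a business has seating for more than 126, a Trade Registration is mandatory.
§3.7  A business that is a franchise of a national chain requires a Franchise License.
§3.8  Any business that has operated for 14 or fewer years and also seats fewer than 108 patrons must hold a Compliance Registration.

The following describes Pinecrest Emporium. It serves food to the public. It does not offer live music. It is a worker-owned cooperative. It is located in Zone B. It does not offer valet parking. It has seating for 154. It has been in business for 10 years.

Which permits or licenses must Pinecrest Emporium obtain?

§3.1 years in business 10 ≤ 16 → Municipal Certificate required.
§3.2 years in business 10 < 21; seating 154 ≤ 168 → New Business Certificate required.
§3.3 serves food to the public; seating 154 > 136; years in business 10 ≤ 14 → Food Handler License required.
§3.4 is located in Zone B → Trade License required.
§3.5 seating 154 ≥ 116; is located in Zone B → Trade Permit not required.
§3.6 seating 154 > 126 → Trade Registration required.
§3.7 is a worker-owned cooperative (not: is a franchise of a national chain) → Franchise License not required.
§3.8 years in business 10 ≤ 14; seating 154 ≥ 108 → Compliance Registration not required.

Food Handler License, Municipal Certificate, New Business Certificate, Trade License, Trade Registration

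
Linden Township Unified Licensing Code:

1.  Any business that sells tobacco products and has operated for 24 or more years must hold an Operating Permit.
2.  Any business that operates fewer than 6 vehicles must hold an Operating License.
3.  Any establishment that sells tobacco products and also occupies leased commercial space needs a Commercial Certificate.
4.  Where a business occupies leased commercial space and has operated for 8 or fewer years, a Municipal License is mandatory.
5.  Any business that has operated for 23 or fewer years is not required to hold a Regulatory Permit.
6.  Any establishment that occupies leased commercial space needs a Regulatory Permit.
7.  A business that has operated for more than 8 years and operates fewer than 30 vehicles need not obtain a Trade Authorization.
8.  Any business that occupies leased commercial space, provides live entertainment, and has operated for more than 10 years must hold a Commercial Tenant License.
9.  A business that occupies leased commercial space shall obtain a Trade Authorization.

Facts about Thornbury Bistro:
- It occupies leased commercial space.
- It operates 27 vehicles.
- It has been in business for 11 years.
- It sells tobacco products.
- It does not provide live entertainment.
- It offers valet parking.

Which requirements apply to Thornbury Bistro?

Commercial Certificate

1. sells tobacco products; years in business 11 < 24 → Operating Permit not required.
2. vehicles 27 ≥ 6 → Operating License not required.
3. sells tobacco products; occupies leased commercial space → Commercial Certificate required.
4. occupies leased commercial space; years in business 11 > 8 → Municipal License not required.
5. years in business 11 ≤ 23 → exempt from Regulatory Permit.
6. occupies leased commercial space → Regulatory Permit required.
7. years in business 11 > 8; vehicles 27 < 30 → exempt from Trade Authorization.
8. occupies leased commercial space; does not provide live entertainment; years in business 11 > 10 → Commercial Tenant License not required.
9. occupies leased commercial space → Trade Authorization required.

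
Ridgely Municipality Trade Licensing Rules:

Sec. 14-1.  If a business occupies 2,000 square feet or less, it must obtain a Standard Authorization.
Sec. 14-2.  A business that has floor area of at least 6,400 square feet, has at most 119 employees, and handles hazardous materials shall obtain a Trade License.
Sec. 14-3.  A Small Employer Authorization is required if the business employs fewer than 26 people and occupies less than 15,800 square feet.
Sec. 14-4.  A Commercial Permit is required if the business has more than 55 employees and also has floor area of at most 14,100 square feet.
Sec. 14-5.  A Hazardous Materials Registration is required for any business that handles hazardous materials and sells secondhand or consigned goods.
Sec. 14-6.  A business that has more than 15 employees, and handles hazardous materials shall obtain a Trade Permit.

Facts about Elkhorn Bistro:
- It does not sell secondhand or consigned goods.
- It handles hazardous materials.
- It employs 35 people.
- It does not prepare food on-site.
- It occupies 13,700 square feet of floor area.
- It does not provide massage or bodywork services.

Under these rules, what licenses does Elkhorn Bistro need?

Trade License, Trade Permit

Sec. 14-1. floor area 13,700 square feet > 2,000 square feet → Standard Authorization not required.
Sec. 14-2. floor area 13,700 square feet ≥ 6,400 square feet; employees 35 ≤ 119; handles hazardous materials → Trade License required.
Sec. 14-3. employees 35 ≥ 26; floor area 13,700 square feet < 15,800 square feet → Small Employer Authorization not required.
Sec. 14-4. employees 35 ≤ 55; floor area 13,700 square feet ≤ 14,100 square feet → Commercial Permit not required.
Sec. 14-5. handles hazardous materials; does not sell secondhand or consigned goods → Hazardous Materials Registration not required.
Sec. 14-6. employees 35 > 15; handles hazardous materials → Trade Permit required.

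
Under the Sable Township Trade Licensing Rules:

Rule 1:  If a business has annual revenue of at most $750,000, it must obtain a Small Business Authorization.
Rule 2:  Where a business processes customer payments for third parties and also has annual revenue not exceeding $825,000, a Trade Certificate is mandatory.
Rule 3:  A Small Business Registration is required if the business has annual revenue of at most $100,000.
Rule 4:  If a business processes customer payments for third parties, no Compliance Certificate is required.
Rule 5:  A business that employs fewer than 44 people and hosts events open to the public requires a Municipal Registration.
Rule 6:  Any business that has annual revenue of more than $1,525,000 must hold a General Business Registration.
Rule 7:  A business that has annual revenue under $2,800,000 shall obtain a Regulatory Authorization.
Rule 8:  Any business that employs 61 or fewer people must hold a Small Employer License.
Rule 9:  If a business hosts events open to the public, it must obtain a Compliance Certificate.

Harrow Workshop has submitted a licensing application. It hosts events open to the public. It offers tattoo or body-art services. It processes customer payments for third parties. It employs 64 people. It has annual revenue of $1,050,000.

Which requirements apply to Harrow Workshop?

Regulatory Authorization

Rule 1: revenue $1,050,000 > $750,000 → Small Business Authorization not required.
Rule 2: processes customer payments for third parties; revenue $1,050,000 > $825,000 → Trade Certificate not required.
Rule 3: revenue $1,050,000 > $100,000 → Small Business Registration not required.
Rule 4: processes customer payments for third parties → exempt from Compliance Certificate.
Rule 5: employees 64 ≥ 44; hosts events open to the public → Municipal Registration not required.
Rule 6: revenue $1,050,000 ≤ $1,525,000 → General Business Registration not required.
Rule 7: revenue $1,050,000 < $2,800,000 → Regulatory Authorization required.
Rule 8: employees 64 > 61 → Small Employer License not required.
Rule 9: hosts events open to the public → Compliance Certificate required.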